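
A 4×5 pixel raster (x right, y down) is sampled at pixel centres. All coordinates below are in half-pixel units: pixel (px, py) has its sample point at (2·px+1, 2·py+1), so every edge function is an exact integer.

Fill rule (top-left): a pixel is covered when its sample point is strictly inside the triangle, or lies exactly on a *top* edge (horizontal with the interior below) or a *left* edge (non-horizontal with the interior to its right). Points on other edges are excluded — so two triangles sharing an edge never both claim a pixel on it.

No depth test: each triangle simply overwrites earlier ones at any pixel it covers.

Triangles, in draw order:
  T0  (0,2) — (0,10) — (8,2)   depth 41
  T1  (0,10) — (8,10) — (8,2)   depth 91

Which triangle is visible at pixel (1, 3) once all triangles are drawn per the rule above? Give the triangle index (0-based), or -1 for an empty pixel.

T0:
  2·area = 64  (B↔C swapped to make it positive)
  edge (0, 2)→(8, 2): d=(8,0) top-left  bias=+0
  edge (8, 2)→(0, 10): d=(-8,8) right/bottom  bias=-1
  edge (0, 10)→(0, 2): d=(0,-8) top-left  bias=+0
    (0,1)@(1, 3): e=[8,48,8] → █
    (1,1)@(3, 3): e=[8,32,24] → █
    (2,1)@(5, 3): e=[8,16,40] → █
    (3,1)@(7, 3): e=[8,0,56] → ·  [on edge]
    (0,2)@(1, 5): e=[24,32,8] → █
    (2,2)@(5, 5): e=[24,0,40] → ·  [on edge]
    (0,3)@(1, 7): e=[40,16,8] → █
    (1,3)@(3, 7): e=[40,0,24] → ·  [on edge]
    (0,4)@(1, 9): e=[56,0,8] → ·  [on edge]
  covered (6 px):
    · · · ·
    █ █ █ ·
    █ █ · ·
    █ · · ·
    · · · ·
T1:
  2·area = 64  (B↔C swapped to make it positive)
  edge (0, 10)→(8, 2): d=(8,-8) top-left  bias=+0
  edge (8, 2)→(8, 10): d=(0,8) right/bottom  bias=-1
  edge (8, 10)→(0, 10): d=(-8,0) right/bottom  bias=-1
    (3,1)@(7, 3): e=[0,8,56] → █  [on edge]
    (2,2)@(5, 5): e=[0,24,40] → █  [on edge]
    (1,3)@(3, 7): e=[0,40,24] → █  [on edge]
    (0,4)@(1, 9): e=[0,56,8] → █  [on edge]
  covered (10 px):
    · · · ·
    · · · █
    · · █ █
    · █ █ █
    █ █ █ █

Z-buffer (winner per pixel, '.' = empty):
  . . . .
  0 0 0 1
  0 0 1 1
  0 1 1 1
  1 1 1 1

Final: 1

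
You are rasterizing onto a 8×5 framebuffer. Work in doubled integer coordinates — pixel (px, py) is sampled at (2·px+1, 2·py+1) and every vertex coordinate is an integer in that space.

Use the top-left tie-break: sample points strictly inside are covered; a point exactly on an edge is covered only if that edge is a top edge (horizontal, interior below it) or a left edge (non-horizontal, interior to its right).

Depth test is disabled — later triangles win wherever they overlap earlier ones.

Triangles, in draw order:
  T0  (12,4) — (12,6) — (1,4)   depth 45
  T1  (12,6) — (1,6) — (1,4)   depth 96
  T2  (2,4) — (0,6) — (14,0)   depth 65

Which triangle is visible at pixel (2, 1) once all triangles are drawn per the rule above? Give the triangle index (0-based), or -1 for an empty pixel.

T0:
  2·area = 22
  edge (12, 4)→(12, 6): d=(0,2) right/bottom  bias=-1
  edge (12, 6)→(1, 4): d=(-11,-2) top-left  bias=+0
  edge (1, 4)→(12, 4): d=(11,0) top-left  bias=+0
    (3,2)@(7, 5): e=[10,1,11] → █
    (4,2)@(9, 5): e=[6,5,11] → █
    (5,2)@(11, 5): e=[2,9,11] → █
    (6,2)@(13, 5): e=[-2,13,11] → ·
    (3,3)@(7, 7): e=[10,-21,33] → ·
    (4,3)@(9, 7): e=[6,-17,33] → ·
    (5,3)@(11, 7): e=[2,-13,33] → ·
  covered (3 px):
    · · · · · · · ·
    · · · · · · · ·
    · · · █ █ █ · ·
    · · · · · · · ·
    · · · · · · · ·
T1:
  2·area = 22
  edge (12, 6)→(1, 6): d=(-11,0) right/bottom  bias=-1
  edge (1, 6)→(1, 4): d=(0,-2) top-left  bias=+0
  edge (1, 4)→(12, 6): d=(11,2) right/bottom  bias=-1
    (0,0)@(1, 1): e=[55,0,-33] → ·  [on edge]
    (0,1)@(1, 3): e=[33,0,-11] → ·  [on edge]
    (0,2)@(1, 5): e=[11,0,11] → █  [on edge]
    (1,2)@(3, 5): e=[11,4,7] → █
    (2,2)@(5, 5): e=[11,8,3] → █
    (3,2)@(7, 5): e=[11,12,-1] → ·
    (0,3)@(1, 7): e=[-11,0,33] → ·  [on edge]
    (1,3)@(3, 7): e=[-11,4,29] → ·
    (2,3)@(5, 7): e=[-11,8,25] → ·
    (0,4)@(1, 9): e=[-33,0,55] → ·  [on edge]
  covered (3 px):
    · · · · · · · ·
    · · · · · · · ·
    █ █ █ · · · · ·
    · · · · · · · ·
    · · · · · · · ·
T2:
  2·area = 16  (B↔C swapped to make it positive)
  edge (2, 4)→(14, 0): d=(12,-4) top-left  bias=+0
  edge (14, 0)→(0, 6): d=(-14,6) right/bottom  bias=-1
  edge (0, 6)→(2, 4): d=(2,-2) top-left  bias=+0
    (2,0)@(5, 1): e=[-24,40,0] → ·  [on edge]
    (5,0)@(11, 1): e=[0,4,12] → █  [on edge]
    (6,0)@(13, 1): e=[8,-8,16] → ·
    (1,1)@(3, 3): e=[-8,24,0] → ·  [on edge]
    (2,1)@(5, 3): e=[0,12,4] → █  [on edge]
    (3,1)@(7, 3): e=[8,0,8] → ·  [on edge]
    (5,1)@(11, 3): e=[24,-24,16] → ·
    (0,2)@(1, 5): e=[8,8,0] → █  [on edge]
    (1,2)@(3, 5): e=[16,-4,4] → ·
    (2,2)@(5, 5): e=[24,-16,8] → ·
    (0,3)@(1, 7): e=[32,-20,4] → ·
  covered (3 px):
    · · · · · █ · ·
    · · █ · · · · ·
    █ · · · · · · ·
    · · · · · · · ·
    · · · · · · · ·

Z-buffer (winner per pixel, '.' = empty):
  . . . . . 2 . .
  . . 2 . . . . .
  2 1 1 0 0 0 . .
  . . . . . . . .
  . . . . . . . .

Final: 2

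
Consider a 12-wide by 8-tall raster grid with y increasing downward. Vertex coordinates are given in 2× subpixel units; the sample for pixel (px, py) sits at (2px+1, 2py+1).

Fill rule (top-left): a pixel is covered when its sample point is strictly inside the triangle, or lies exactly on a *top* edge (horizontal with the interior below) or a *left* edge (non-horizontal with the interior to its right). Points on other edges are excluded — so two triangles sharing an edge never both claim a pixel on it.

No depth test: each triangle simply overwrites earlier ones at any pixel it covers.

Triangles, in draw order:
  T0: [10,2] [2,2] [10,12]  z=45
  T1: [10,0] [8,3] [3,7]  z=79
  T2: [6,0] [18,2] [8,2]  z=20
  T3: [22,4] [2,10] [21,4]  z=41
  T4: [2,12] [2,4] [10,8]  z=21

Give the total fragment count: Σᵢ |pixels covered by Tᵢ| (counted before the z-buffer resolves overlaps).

T0:
  2·area = 80  (B↔C swapped to make it positive)
  edge (10, 2)→(10, 12): d=(0,10) right/bottom  bias=-1
  edge (10, 12)→(2, 2): d=(-8,-10) top-left  bias=+0
  edge (2, 2)→(10, 2): d=(8,0) top-left  bias=+0
    (1,1)@(3, 3): e=[70,2,8] → #
    (2,1)@(5, 3): e=[50,22,8] → #
    (3,1)@(7, 3): e=[30,42,8] → #
    (4,1)@(9, 3): e=[10,62,8] → #
    (5,1)@(11, 3): e=[-10,82,8] → ·
    (1,2)@(3, 5): e=[70,-14,24] → ·
    (2,2)@(5, 5): e=[50,6,24] → #
    (5,2)@(11, 5): e=[-10,66,24] → ·
    (2,3)@(5, 7): e=[50,-10,40] → ·
    (3,3)@(7, 7): e=[30,10,40] → #
    (5,3)@(11, 7): e=[-10,50,40] → ·
    (3,4)@(7, 9): e=[30,-6,56] → ·
  covered (10 px):
    · · · · · · · · · · · ·
    · # # # # · · · · · · ·
    · · # # # · · · · · · ·
    · · · # # · · · · · · ·
    · · · · # · · · · · · ·
    · · · · · · · · · · · ·
    · · · · · · · · · · · ·
    · · · · · · · · · · · ·
T1:
  2·area = 7
  edge (10, 0)→(8, 3): d=(-2,3) right/bottom  bias=-1
  edge (8, 3)→(3, 7): d=(-5,4) right/bottom  bias=-1
  edge (3, 7)→(10, 0): d=(7,-7) top-left  bias=+0
    (4,0)@(9, 1): e=[1,6,0] → #  [on edge]
    (5,0)@(11, 1): e=[-5,-2,14] → ·
    (3,1)@(7, 3): e=[3,4,0] → #  [on edge]
    (4,1)@(9, 3): e=[-3,-4,14] → ·
    (2,2)@(5, 5): e=[5,2,0] → #  [on edge]
    (3,2)@(7, 5): e=[-1,-6,14] → ·
    (1,3)@(3, 7): e=[7,0,0] → ·  [on edge]
    (2,3)@(5, 7): e=[1,-8,14] → ·
    (0,4)@(1, 9): e=[9,-2,0] → ·  [on edge]
  covered (3 px):
    · · · · # · · · · · · ·
    · · · # · · · · · · · ·
    · · # · · · · · · · · ·
    · · · · · · · · · · · ·
    · · · · · · · · · · · ·
    · · · · · · · · · · · ·
    · · · · · · · · · · · ·
    · · · · · · · · · · · ·
T2:
  2·area = 20
  edge (6, 0)→(18, 2): d=(12,2) right/bottom  bias=-1
  edge (18, 2)→(8, 2): d=(-10,0) right/bottom  bias=-1
  edge (8, 2)→(6, 0): d=(-2,-2) top-left  bias=+0
    (3,0)@(7, 1): e=[10,10,0] → #  [on edge]
    (4,0)@(9, 1): e=[6,10,4] → #
    (5,0)@(11, 1): e=[2,10,8] → #
    (6,0)@(13, 1): e=[-2,10,12] → ·
    (3,1)@(7, 3): e=[34,-10,-4] → ·
    (4,1)@(9, 3): e=[30,-10,0] → ·  [on edge]
    (5,1)@(11, 3): e=[26,-10,4] → ·
    (5,2)@(11, 5): e=[50,-30,0] → ·  [on edge]
    (6,3)@(13, 7): e=[70,-50,0] → ·  [on edge]
    (7,4)@(15, 9): e=[90,-70,0] → ·  [on edge]
    (8,5)@(17, 11): e=[110,-90,0] → ·  [on edge]
    (9,6)@(19, 13): e=[130,-110,0] → ·  [on edge]
    (10,7)@(21, 15): e=[150,-130,0] → ·  [on edge]
  covered (3 px):
    · · · # # # · · · · · ·
    · · · · · · · · · · · ·
    · · · · · · · · · · · ·
    · · · · · · · · · · · ·
    · · · · · · · · · · · ·
    · · · · · · · · · · · ·
    · · · · · · · · · · · ·
    · · · · · · · · · · · ·
T3:
  2·area = 6
  edge (22, 4)→(2, 10): d=(-20,6) right/bottom  bias=-1
  edge (2, 10)→(21, 4): d=(19,-6) top-left  bias=+0
  edge (21, 4)→(22, 4): d=(1,0) top-left  bias=+0
  covered (0 px):
    · · · · · · · · · · · ·
    · · · · · · · · · · · ·
    · · · · · · · · · · · ·
    · · · · · · · · · · · ·
    · · · · · · · · · · · ·
    · · · · · · · · · · · ·
    · · · · · · · · · · · ·
    · · · · · · · · · · · ·
T4:
  2·area = 64
  edge (2, 12)→(2, 4): d=(0,-8) top-left  bias=+0
  edge (2, 4)→(10, 8): d=(8,4) right/bottom  bias=-1
  edge (10, 8)→(2, 12): d=(-8,4) right/bottom  bias=-1
    (1,2)@(3, 5): e=[8,4,52] → #
    (2,2)@(5, 5): e=[24,-4,44] → ·
    (1,3)@(3, 7): e=[8,20,36] → #
    (2,3)@(5, 7): e=[24,12,28] → #
    (3,3)@(7, 7): e=[40,4,20] → #
    (4,3)@(9, 7): e=[56,-4,12] → ·
    (1,4)@(3, 9): e=[8,36,20] → #
    (4,4)@(9, 9): e=[56,12,-4] → ·
    (1,5)@(3, 11): e=[8,52,4] → #
    (2,5)@(5, 11): e=[24,44,-4] → ·
    (3,5)@(7, 11): e=[40,36,-12] → ·
    (1,6)@(3, 13): e=[8,68,-12] → ·
  covered (8 px):
    · · · · · · · · · · · ·
    · · · · · · · · · · · ·
    · # · · · · · · · · · ·
    · # # # · · · · · · · ·
    · # # # · · · · · · · ·
    · # · · · · · · · · · ·
    · · · · · · · · · · · ·
    · · · · · · · · · · · ·

Answer: 24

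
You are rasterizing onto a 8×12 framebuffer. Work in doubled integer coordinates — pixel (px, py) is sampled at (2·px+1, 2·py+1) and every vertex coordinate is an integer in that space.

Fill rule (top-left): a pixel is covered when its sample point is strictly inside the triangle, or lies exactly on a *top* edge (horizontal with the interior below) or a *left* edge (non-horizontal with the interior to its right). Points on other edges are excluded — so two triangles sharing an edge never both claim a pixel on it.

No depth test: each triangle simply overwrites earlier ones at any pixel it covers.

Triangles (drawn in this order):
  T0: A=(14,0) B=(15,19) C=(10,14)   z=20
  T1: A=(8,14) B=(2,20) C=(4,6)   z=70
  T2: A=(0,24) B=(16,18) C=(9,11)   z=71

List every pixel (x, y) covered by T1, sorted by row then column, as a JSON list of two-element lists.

T0:
  2·area = 90
  edge (14, 0)→(15, 19): d=(1,19) right/bottom  bias=-1
  edge (15, 19)→(10, 14): d=(-5,-5) top-left  bias=+0
  edge (10, 14)→(14, 0): d=(4,-14) top-left  bias=+0
    (0,2)@(1, 5): e=[252,0,-162] → .  [on edge]
    (6,2)@(13, 5): e=[24,60,6] → X
    (7,2)@(15, 5): e=[-14,70,34] → .
    (1,3)@(3, 7): e=[216,0,-126] → .  [on edge]
    (6,3)@(13, 7): e=[26,50,14] → X
    (7,3)@(15, 7): e=[-12,60,42] → .
    (2,4)@(5, 9): e=[180,0,-90] → .  [on edge]
    (6,4)@(13, 9): e=[28,40,22] → X
    (7,4)@(15, 9): e=[-10,50,50] → .
    (3,5)@(7, 11): e=[144,0,-54] → .  [on edge]
    (5,5)@(11, 11): e=[68,20,2] → X
    (7,5)@(15, 11): e=[-8,40,58] → .
    (4,6)@(9, 13): e=[108,0,-18] → .  [on edge]
    (5,7)@(11, 15): e=[72,0,18] → X  [on edge]
    (6,8)@(13, 17): e=[36,0,54] → X  [on edge]
    (7,9)@(15, 19): e=[0,0,90] → .  [on edge]
  covered (10 px):
    . . . . . . . .
    . . . . . . . .
    . . . . . . X .
    . . . . . . X .
    . . . . . . X .
    . . . . . X X .
    . . . . . X X .
    . . . . . X X .
    . . . . . . X .
    . . . . . . . .
    . . . . . . . .
    . . . . . . . .
T1:
  2·area = 72
  edge (8, 14)→(2, 20): d=(-6,6) right/bottom  bias=-1
  edge (2, 20)→(4, 6): d=(2,-14) top-left  bias=+0
  edge (4, 6)→(8, 14): d=(4,8) right/bottom  bias=-1
    (7,3)@(15, 7): e=[0,156,-84] → .  [on edge]
    (2,4)@(5, 9): e=[48,20,4] → X
    (3,4)@(7, 9): e=[36,48,-12] → .
    (6,4)@(13, 9): e=[0,132,-60] → .  [on edge]
    (2,5)@(5, 11): e=[36,24,12] → X
    (3,5)@(7, 11): e=[24,52,-4] → .
    (5,5)@(11, 11): e=[0,108,-36] → .  [on edge]
    (1,6)@(3, 13): e=[36,0,36] → X  [on edge]
    (3,6)@(7, 13): e=[12,56,4] → X
    (4,6)@(9, 13): e=[0,84,-12] → .  [on edge]
    (1,7)@(3, 15): e=[24,4,44] → X
    (3,7)@(7, 15): e=[0,60,12] → .  [on edge]
    (2,8)@(5, 17): e=[0,36,36] → .  [on edge]
    (1,9)@(3, 19): e=[0,12,60] → .  [on edge]
    (0,10)@(1, 21): e=[0,-12,84] → .  [on edge]
  covered (8 px):
    . . . . . . . .
    . . . . . . . .
    . . . . . . . .
    . . . . . . . .
    . . X . . . . .
    . . X . . . . .
    . X X X . . . .
    . X X . . . . .
    . X . . . . . .
    . . . . . . . .
    . . . . . . . .
    . . . . . . . .
T2:
  2·area = 154  (B↔C swapped to make it positive)
  edge (0, 24)→(9, 11): d=(9,-13) top-left  bias=+0
  edge (9, 11)→(16, 18): d=(7,7) right/bottom  bias=-1
  edge (16, 18)→(0, 24): d=(-16,6) right/bottom  bias=-1
    (0,1)@(1, 3): e=[-176,0,330] → .  [on edge]
    (1,2)@(3, 5): e=[-132,0,286] → .  [on edge]
    (2,3)@(5, 7): e=[-88,0,242] → .  [on edge]
    (3,4)@(7, 9): e=[-44,0,198] → .  [on edge]
    (4,5)@(9, 11): e=[0,0,154] → .  [on edge]
    (4,6)@(9, 13): e=[18,14,122] → X
    (5,6)@(11, 13): e=[44,0,110] → .  [on edge]
    (3,7)@(7, 15): e=[10,42,102] → X
    (5,7)@(11, 15): e=[62,14,78] → X
    (6,7)@(13, 15): e=[88,0,66] → .  [on edge]
    (2,8)@(5, 17): e=[2,70,82] → X
    (6,8)@(13, 17): e=[106,14,34] → X
    (7,8)@(15, 17): e=[132,0,22] → .  [on edge]
  covered (18 px):
    . . . . . . . .
    . . . . . . . .
    . . . . . . . .
    . . . . . . . .
    . . . . . . . .
    . . . . . . . .
    . . . . X . . .
    . . . X X X . .
    . . X X X X X .
    . . X X X X X .
    . X X X . . . .
    X . . . . . . .

Final: [[2,4],[2,5],[1,6],[2,6],[3,6],[1,7],[2,7],[1,8]]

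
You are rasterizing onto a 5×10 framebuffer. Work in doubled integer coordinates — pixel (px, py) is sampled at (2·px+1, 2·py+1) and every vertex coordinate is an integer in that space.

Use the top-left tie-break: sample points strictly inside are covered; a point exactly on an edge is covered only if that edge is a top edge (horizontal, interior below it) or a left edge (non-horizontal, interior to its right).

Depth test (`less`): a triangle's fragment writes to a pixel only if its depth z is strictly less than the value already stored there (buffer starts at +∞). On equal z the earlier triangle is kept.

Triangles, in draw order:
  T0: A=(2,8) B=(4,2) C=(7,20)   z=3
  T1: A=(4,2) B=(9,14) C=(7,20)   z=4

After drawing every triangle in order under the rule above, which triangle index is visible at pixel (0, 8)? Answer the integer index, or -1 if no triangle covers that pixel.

T0:
  2·area = 54
  edge (2, 8)→(4, 2): d=(2,-6) top-left  bias=+0
  edge (4, 2)→(7, 20): d=(3,18) right/bottom  bias=-1
  edge (7, 20)→(2, 8): d=(-5,-12) top-left  bias=+0
    (1,2)@(3, 5): e=[0,27,27] → #  [on edge]
    (2,2)@(5, 5): e=[12,-9,51] → ·
    (1,3)@(3, 7): e=[4,33,17] → #
    (2,3)@(5, 7): e=[16,-3,41] → ·
    (1,4)@(3, 9): e=[8,39,7] → #
    (2,4)@(5, 9): e=[20,3,31] → #
    (3,4)@(7, 9): e=[32,-33,55] → ·
    (0,5)@(1, 11): e=[0,81,-27] → ·  [on edge]
    (1,5)@(3, 11): e=[12,45,-3] → ·
    (2,5)@(5, 11): e=[24,9,21] → #
    (3,5)@(7, 11): e=[36,-27,45] → ·
    (2,6)@(5, 13): e=[28,15,11] → #
  covered (7 px):
    · · · · ·
    · · · · ·
    · # · · ·
    · # · · ·
    · # # · ·
    · · # · ·
    · · # · ·
    · · # · ·
    · · · · ·
    · · · · ·
T1:
  2·area = 54
  edge (4, 2)→(9, 14): d=(5,12) right/bottom  bias=-1
  edge (9, 14)→(7, 20): d=(-2,6) right/bottom  bias=-1
  edge (7, 20)→(4, 2): d=(-3,-18) top-left  bias=+0
    (2,2)@(5, 5): e=[3,42,9] → #
    (3,2)@(7, 5): e=[-21,30,45] → ·
    (2,3)@(5, 7): e=[13,38,3] → #
    (3,3)@(7, 7): e=[-11,26,39] → ·
    (2,4)@(5, 9): e=[23,34,-3] → ·
    (3,5)@(7, 11): e=[9,18,27] → #
    (4,5)@(9, 11): e=[-15,6,63] → ·
    (3,6)@(7, 13): e=[19,14,21] → #
    (4,6)@(9, 13): e=[-5,2,57] → ·
    (3,7)@(7, 15): e=[29,10,15] → #
    (4,7)@(9, 15): e=[5,-2,51] → ·
    (3,8)@(7, 17): e=[39,6,9] → #
  covered (7 px):
    · · · · ·
    · · · · ·
    · · # · ·
    · · # · ·
    · · · · ·
    · · · # ·
    · · · # ·
    · · · # ·
    · · · # ·
    · · · # ·

Z-buffer (winner per pixel, '.' = empty):
  . . . . .
  . . . . .
  . 0 1 . .
  . 0 1 . .
  . 0 0 . .
  . . 0 1 .
  . . 0 1 .
  . . 0 1 .
  . . . 1 .
  . . . 1 .

Result: -1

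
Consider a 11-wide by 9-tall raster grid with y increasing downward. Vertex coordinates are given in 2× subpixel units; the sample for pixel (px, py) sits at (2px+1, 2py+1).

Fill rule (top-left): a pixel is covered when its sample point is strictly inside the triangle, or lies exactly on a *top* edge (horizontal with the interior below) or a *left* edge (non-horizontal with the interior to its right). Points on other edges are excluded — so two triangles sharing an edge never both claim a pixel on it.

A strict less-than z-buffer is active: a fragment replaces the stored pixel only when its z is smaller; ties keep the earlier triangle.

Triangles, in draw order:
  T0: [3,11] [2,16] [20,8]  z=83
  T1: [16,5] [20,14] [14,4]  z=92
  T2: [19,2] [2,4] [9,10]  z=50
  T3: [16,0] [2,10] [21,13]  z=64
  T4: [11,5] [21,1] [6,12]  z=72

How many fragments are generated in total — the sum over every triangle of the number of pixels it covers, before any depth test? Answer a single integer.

T0:
  2·area = 82  (B↔C swapped to make it positive)
  edge (3, 11)→(20, 8): d=(17,-3) top-left  bias=+0
  edge (20, 8)→(2, 16): d=(-18,8) right/bottom  bias=-1
  edge (2, 16)→(3, 11): d=(1,-5) top-left  bias=+0
    (2,0)@(5, 1): e=[-164,246,0] → ·  [on edge]
    (7,4)@(15, 9): e=[2,22,58] → #
    (8,4)@(17, 9): e=[8,6,68] → #
    (9,4)@(19, 9): e=[14,-10,78] → ·
    (1,5)@(3, 11): e=[0,82,0] → #  [on edge]
    (2,5)@(5, 11): e=[6,66,10] → #
    (3,5)@(7, 11): e=[12,50,20] → #
    (4,5)@(9, 11): e=[18,34,30] → #
    (5,5)@(11, 11): e=[24,18,40] → #
    (6,5)@(13, 11): e=[30,2,50] → #
    (7,5)@(15, 11): e=[36,-14,60] → ·
    (8,5)@(17, 11): e=[42,-30,70] → ·
  covered (12 px):
    · · · · · · · · · · ·
    · · · · · · · · · · ·
    · · · · · · · · · · ·
    · · · · · · · · · · ·
    · · · · · · · # # · ·
    · # # # # # # · · · ·
    · # # # · · · · · · ·
    · # · · · · · · · · ·
    · · · · · · · · · · ·
T1:
  2·area = 14
  edge (16, 5)→(20, 14): d=(4,9) right/bottom  bias=-1
  edge (20, 14)→(14, 4): d=(-6,-10) top-left  bias=+0
  edge (14, 4)→(16, 5): d=(2,1) right/bottom  bias=-1
    (7,2)@(15, 5): e=[9,4,1] → #
    (8,2)@(17, 5): e=[-9,24,-1] → ·
    (7,3)@(15, 7): e=[17,-8,5] → ·
    (8,4)@(17, 9): e=[7,0,7] → #  [on edge]
    (9,4)@(19, 9): e=[-11,20,5] → ·
    (8,5)@(17, 11): e=[15,-12,11] → ·
  covered (2 px):
    · · · · · · · · · · ·
    · · · · · · · · · · ·
    · · · · · · · # · · ·
    · · · · · · · · · · ·
    · · · · · · · · # · ·
    · · · · · · · · · · ·
    · · · · · · · · · · ·
    · · · · · · · · · · ·
    · · · · · · · · · · ·
T2:
  2·area = 116  (B↔C swapped to make it positive)
  edge (19, 2)→(9, 10): d=(-10,8) right/bottom  bias=-1
  edge (9, 10)→(2, 4): d=(-7,-6) top-left  bias=+0
  edge (2, 4)→(19, 2): d=(17,-2) top-left  bias=+0
    (5,1)@(11, 3): e=[54,61,1] → #
    (6,1)@(13, 3): e=[38,73,5] → #
    (7,1)@(15, 3): e=[22,85,9] → #
    (8,1)@(17, 3): e=[6,97,13] → #
    (9,1)@(19, 3): e=[-10,109,17] → ·
    (2,2)@(5, 5): e=[82,11,23] → #
    (3,2)@(7, 5): e=[66,23,27] → #
    (4,2)@(9, 5): e=[50,35,31] → #
    (8,2)@(17, 5): e=[-14,83,47] → ·
    (2,3)@(5, 7): e=[62,-3,57] → ·
    (3,3)@(7, 7): e=[46,9,61] → #
    (6,3)@(13, 7): e=[-2,45,73] → ·
  covered (14 px):
    · · · · · · · · · · ·
    · · · · · # # # # · ·
    · · # # # # # # · · ·
    · · · # # # · · · · ·
    · · · · # · · · · · ·
    · · · · · · · · · · ·
    · · · · · · · · · · ·
    · · · · · · · · · · ·
    · · · · · · · · · · ·
T3:
  2·area = 232  (B↔C swapped to make it positive)
  edge (16, 0)→(21, 13): d=(5,13) right/bottom  bias=-1
  edge (21, 13)→(2, 10): d=(-19,-3) top-left  bias=+0
  edge (2, 10)→(16, 0): d=(14,-10) top-left  bias=+0
    (7,0)@(15, 1): e=[18,210,4] → #
    (8,0)@(17, 1): e=[-8,216,24] → ·
    (6,1)@(13, 3): e=[54,166,12] → #
    (8,1)@(17, 3): e=[2,178,52] → #
    (9,1)@(19, 3): e=[-24,184,72] → ·
    (4,2)@(9, 5): e=[116,116,0] → #  [on edge]
    (5,2)@(11, 5): e=[90,122,20] → #
    (9,2)@(19, 5): e=[-14,146,100] → ·
    (3,3)@(7, 7): e=[152,72,8] → #
    (9,3)@(19, 7): e=[-4,108,128] → ·
    (2,4)@(5, 9): e=[188,28,16] → #
    (9,4)@(19, 9): e=[6,70,156] → #
    (10,6)@(21, 13): e=[0,0,232] → ·  [on edge]
  covered (29 px):
    · · · · · · · # · · ·
    · · · · · · # # # · ·
    · · · · # # # # # · ·
    · · · # # # # # # · ·
    · · # # # # # # # # ·
    · · · · # # # # # # ·
    · · · · · · · · · · ·
    · · · · · · · · · · ·
    · · · · · · · · · · ·
T4:
  2·area = 50
  edge (11, 5)→(21, 1): d=(10,-4) top-left  bias=+0
  edge (21, 1)→(6, 12): d=(-15,11) right/bottom  bias=-1
  edge (6, 12)→(11, 5): d=(5,-7) top-left  bias=+0
    (10,0)@(21, 1): e=[0,0,50] → ·  [on edge]
    (8,1)@(17, 3): e=[4,14,32] → #
    (9,1)@(19, 3): e=[12,-8,46] → ·
    (5,2)@(11, 5): e=[0,50,0] → #  [on edge]
    (6,2)@(13, 5): e=[8,28,14] → #
    (7,2)@(15, 5): e=[16,6,28] → #
    (8,2)@(17, 5): e=[24,-16,42] → ·
    (5,3)@(11, 7): e=[20,20,10] → #
    (6,3)@(13, 7): e=[28,-2,24] → ·
    (7,3)@(15, 7): e=[36,-24,38] → ·
    (0,4)@(1, 9): e=[0,100,-50] → ·  [on edge]
    (4,4)@(9, 9): e=[32,12,6] → #
  covered (7 px):
    · · · · · · · · · · ·
    · · · · · · · · # · ·
    · · · · · # # # · · ·
    · · · · · # · · · · ·
    · · · · # · · · · · ·
    · · · # · · · · · · ·
    · · · · · · · · · · ·
    · · · · · · · · · · ·
    · · · · · · · · · · ·

Result: 64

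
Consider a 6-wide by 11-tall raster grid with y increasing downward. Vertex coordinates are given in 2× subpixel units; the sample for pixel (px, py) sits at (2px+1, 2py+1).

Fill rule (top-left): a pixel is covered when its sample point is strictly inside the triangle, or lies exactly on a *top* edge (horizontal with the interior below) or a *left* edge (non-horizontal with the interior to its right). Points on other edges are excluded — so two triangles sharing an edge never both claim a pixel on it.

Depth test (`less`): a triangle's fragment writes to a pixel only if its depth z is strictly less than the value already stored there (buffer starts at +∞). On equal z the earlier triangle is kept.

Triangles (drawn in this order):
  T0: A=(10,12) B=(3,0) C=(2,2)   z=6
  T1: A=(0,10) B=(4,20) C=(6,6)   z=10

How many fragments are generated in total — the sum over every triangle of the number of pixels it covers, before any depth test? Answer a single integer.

T0:
  2·area = 26  (B↔C swapped to make it positive)
  edge (10, 12)→(2, 2): d=(-8,-10) top-left  bias=+0
  edge (2, 2)→(3, 0): d=(1,-2) top-left  bias=+0
  edge (3, 0)→(10, 12): d=(7,12) right/bottom  bias=-1
    (1,0)@(3, 1): e=[18,1,7] → █
    (2,0)@(5, 1): e=[38,5,-17] → ·
    (1,1)@(3, 3): e=[2,3,21] → █
    (2,1)@(5, 3): e=[22,7,-3] → ·
    (1,2)@(3, 5): e=[-14,5,35] → ·
    (2,2)@(5, 5): e=[6,9,11] → █
    (3,2)@(7, 5): e=[26,13,-13] → ·
    (2,3)@(5, 7): e=[-10,11,25] → ·
    (3,3)@(7, 7): e=[10,15,1] → █
    (4,3)@(9, 7): e=[30,19,-23] → ·
    (3,4)@(7, 9): e=[-6,17,15] → ·
  covered (4 px):
    · █ · · · ·
    · █ · · · ·
    · · █ · · ·
    · · · █ · ·
    · · · · · ·
    · · · · · ·
    · · · · · ·
    · · · · · ·
    · · · · · ·
    · · · · · ·
    · · · · · ·
T1:
  2·area = 76  (B↔C swapped to make it positive)
  edge (0, 10)→(6, 6): d=(6,-4) top-left  bias=+0
  edge (6, 6)→(4, 20): d=(-2,14) right/bottom  bias=-1
  edge (4, 20)→(0, 10): d=(-4,-10) top-left  bias=+0
    (2,3)@(5, 7): e=[2,12,62] → █
    (3,3)@(7, 7): e=[10,-16,82] → ·
    (1,4)@(3, 9): e=[6,36,34] → █
    (3,4)@(7, 9): e=[22,-20,74] → ·
    (0,5)@(1, 11): e=[10,60,6] → █
    (3,5)@(7, 11): e=[34,-24,66] → ·
    (0,6)@(1, 13): e=[22,56,-2] → ·
    (1,6)@(3, 13): e=[30,28,18] → █
    (2,6)@(5, 13): e=[38,0,38] → ·  [on edge]
    (1,7)@(3, 15): e=[42,24,10] → █
    (2,7)@(5, 15): e=[50,-4,30] → ·
    (1,8)@(3, 17): e=[54,20,2] → █
  covered (9 px):
    · · · · · ·
    · · · · · ·
    · · · · · ·
    · · █ · · ·
    · █ █ · · ·
    █ █ █ · · ·
    · █ · · · ·
    · █ · · · ·
    · █ · · · ·
    · · · · · ·
    · · · · · ·

Answer: 13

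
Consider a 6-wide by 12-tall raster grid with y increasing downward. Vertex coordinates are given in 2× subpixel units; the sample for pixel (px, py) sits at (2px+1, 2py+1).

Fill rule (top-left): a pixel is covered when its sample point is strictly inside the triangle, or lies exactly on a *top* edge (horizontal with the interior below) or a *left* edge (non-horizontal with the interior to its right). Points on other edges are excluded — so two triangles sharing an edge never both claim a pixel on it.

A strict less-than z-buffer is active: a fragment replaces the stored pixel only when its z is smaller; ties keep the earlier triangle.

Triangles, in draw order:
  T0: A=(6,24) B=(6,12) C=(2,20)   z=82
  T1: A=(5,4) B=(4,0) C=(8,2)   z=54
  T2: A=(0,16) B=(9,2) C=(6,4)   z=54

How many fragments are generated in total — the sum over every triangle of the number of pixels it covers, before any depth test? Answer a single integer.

T0:
  2·area = 48  (B↔C swapped to make it positive)
  edge (6, 24)→(2, 20): d=(-4,-4) top-left  bias=+0
  edge (2, 20)→(6, 12): d=(4,-8) top-left  bias=+0
  edge (6, 12)→(6, 24): d=(0,12) right/bottom  bias=-1
    (2,7)@(5, 15): e=[32,4,12] → #
    (3,7)@(7, 15): e=[40,20,-12] → ·
    (2,8)@(5, 17): e=[24,12,12] → #
    (3,8)@(7, 17): e=[32,28,-12] → ·
    (0,9)@(1, 19): e=[0,-12,60] → ·  [on edge]
    (1,9)@(3, 19): e=[8,4,36] → #
    (3,9)@(7, 19): e=[24,36,-12] → ·
    (1,10)@(3, 21): e=[0,12,36] → #  [on edge]
    (3,10)@(7, 21): e=[16,44,-12] → ·
    (1,11)@(3, 23): e=[-8,20,36] → ·
    (2,11)@(5, 23): e=[0,36,12] → #  [on edge]
    (3,11)@(7, 23): e=[8,52,-12] → ·
  covered (7 px):
    · · · · · ·
    · · · · · ·
    · · · · · ·
    · · · · · ·
    · · · · · ·
    · · · · · ·
    · · · · · ·
    · · # · · ·
    · · # · · ·
    · # # · · ·
    · # # · · ·
    · · # · · ·
T1:
  2·area = 14
  edge (5, 4)→(4, 0): d=(-1,-4) top-left  bias=+0
  edge (4, 0)→(8, 2): d=(4,2) right/bottom  bias=-1
  edge (8, 2)→(5, 4): d=(-3,2) right/bottom  bias=-1
    (2,0)@(5, 1): e=[3,2,9] → #
    (3,0)@(7, 1): e=[11,-2,5] → ·
    (2,1)@(5, 3): e=[1,10,3] → #
    (3,1)@(7, 3): e=[9,6,-1] → ·
    (2,2)@(5, 5): e=[-1,18,-3] → ·
  covered (2 px):
    · · # · · ·
    · · # · · ·
    · · · · · ·
    · · · · · ·
    · · · · · ·
    · · · · · ·
    · · · · · ·
    · · · · · ·
    · · · · · ·
    · · · · · ·
    · · · · · ·
    · · · · · ·
T2:
  2·area = 24  (B↔C swapped to make it positive)
  edge (0, 16)→(6, 4): d=(6,-12) top-left  bias=+0
  edge (6, 4)→(9, 2): d=(3,-2) top-left  bias=+0
  edge (9, 2)→(0, 16): d=(-9,14) right/bottom  bias=-1
    (3,2)@(7, 5): e=[18,5,1] → #
    (4,2)@(9, 5): e=[42,9,-27] → ·
    (2,3)@(5, 7): e=[6,7,11] → #
    (3,3)@(7, 7): e=[30,11,-17] → ·
    (2,4)@(5, 9): e=[18,13,-7] → ·
    (1,5)@(3, 11): e=[6,15,3] → #
    (2,5)@(5, 11): e=[30,19,-25] → ·
    (1,6)@(3, 13): e=[18,21,-15] → ·
  covered (3 px):
    · · · · · ·
    · · · · · ·
    · · · # · ·
    · · # · · ·
    · · · · · ·
    · # · · · ·
    · · · · · ·
    · · · · · ·
    · · · · · ·
    · · · · · ·
    · · · · · ·
    · · · · · ·

Final: 12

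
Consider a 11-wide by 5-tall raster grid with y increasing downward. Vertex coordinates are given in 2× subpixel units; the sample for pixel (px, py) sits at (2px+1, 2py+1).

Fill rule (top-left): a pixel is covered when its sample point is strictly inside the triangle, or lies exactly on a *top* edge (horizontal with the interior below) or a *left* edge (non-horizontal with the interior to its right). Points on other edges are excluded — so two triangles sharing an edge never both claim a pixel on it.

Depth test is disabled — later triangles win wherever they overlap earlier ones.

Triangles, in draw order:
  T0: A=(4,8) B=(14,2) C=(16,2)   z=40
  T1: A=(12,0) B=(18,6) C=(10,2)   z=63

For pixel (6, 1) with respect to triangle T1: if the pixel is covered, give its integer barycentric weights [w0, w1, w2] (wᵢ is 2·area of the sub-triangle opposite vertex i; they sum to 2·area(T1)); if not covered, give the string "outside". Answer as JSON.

T0:
  2·area = 12
  edge (4, 8)→(14, 2): d=(10,-6) top-left  bias=+0
  edge (14, 2)→(16, 2): d=(2,0) top-left  bias=+0
  edge (16, 2)→(4, 8): d=(-12,6) right/bottom  bias=-1
    (6,1)@(13, 3): e=[4,2,6] → X
    (7,1)@(15, 3): e=[16,2,-6] → .
    (4,2)@(9, 5): e=[0,6,6] → X  [on edge]
    (5,2)@(11, 5): e=[12,6,-6] → .
    (6,2)@(13, 5): e=[24,6,-18] → .
    (4,3)@(9, 7): e=[20,10,-18] → .
  covered (2 px):
    . . . . . . . . . . .
    . . . . . . X . . . .
    . . . . X . . . . . .
    . . . . . . . . . . .
    . . . . . . . . . . .
T1:
  2·area = 24
  edge (12, 0)→(18, 6): d=(6,6) right/bottom  bias=-1
  edge (18, 6)→(10, 2): d=(-8,-4) top-left  bias=+0
  edge (10, 2)→(12, 0): d=(2,-2) top-left  bias=+0
    (5,0)@(11, 1): e=[12,12,0] → X  [on edge]
    (6,0)@(13, 1): e=[0,20,4] → .  [on edge]
    (4,1)@(9, 3): e=[36,-12,0] → .  [on edge]
    (5,1)@(11, 3): e=[24,-4,4] → .
    (6,1)@(13, 3): e=[12,4,8] → X
    (7,1)@(15, 3): e=[0,12,12] → .  [on edge]
    (3,2)@(7, 5): e=[60,-36,0] → .  [on edge]
    (6,2)@(13, 5): e=[24,-12,12] → .
    (8,2)@(17, 5): e=[0,4,20] → .  [on edge]
    (2,3)@(5, 7): e=[84,-60,0] → .  [on edge]
    (9,3)@(19, 7): e=[0,-4,28] → .  [on edge]
    (1,4)@(3, 9): e=[108,-84,0] → .  [on edge]
    (10,4)@(21, 9): e=[0,-12,36] → .  [on edge]
  covered (2 px):
    . . . . . X . . . . .
    . . . . . . X . . . .
    . . . . . . . . . . .
    . . . . . . . . . . .
    . . . . . . . . . . .

Final: [4,8,12]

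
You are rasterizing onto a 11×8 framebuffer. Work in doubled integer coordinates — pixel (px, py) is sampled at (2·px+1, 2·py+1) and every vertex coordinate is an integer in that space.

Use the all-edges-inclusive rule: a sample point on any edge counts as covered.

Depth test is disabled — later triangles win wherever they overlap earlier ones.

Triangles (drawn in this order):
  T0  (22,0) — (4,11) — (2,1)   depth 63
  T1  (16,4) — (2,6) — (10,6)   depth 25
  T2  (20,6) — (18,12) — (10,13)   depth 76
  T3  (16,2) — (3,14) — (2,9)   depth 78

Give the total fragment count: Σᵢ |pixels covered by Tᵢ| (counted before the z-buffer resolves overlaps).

T0:
  2·area = 202
  edge (22, 0)→(4, 11): d=(-18,11) inclusive
  edge (4, 11)→(2, 1): d=(-2,-10) inclusive
  edge (2, 1)→(22, 0): d=(20,-1) inclusive
    (1,0)@(3, 1): e=[191,10,1] → #
    (2,0)@(5, 1): e=[169,30,3] → #
    (3,0)@(7, 1): e=[147,50,5] → #
    (4,0)@(9, 1): e=[125,70,7] → #
    (5,0)@(11, 1): e=[103,90,9] → #
    (6,0)@(13, 1): e=[81,110,11] → #
    (7,0)@(15, 1): e=[59,130,13] → #
    (8,0)@(17, 1): e=[37,150,15] → #
    (9,0)@(19, 1): e=[15,170,17] → #
    (10,0)@(21, 1): e=[-7,190,19] → ·
    (1,1)@(3, 3): e=[155,6,41] → #
    (9,1)@(19, 3): e=[-21,166,57] → ·
  covered (28 px):
    · # # # # # # # # # ·
    · # # # # # # # # · ·
    · # # # # # # · · · ·
    · · # # # · · · · · ·
    · · # # · · · · · · ·
    · · · · · · · · · · ·
    · · · · · · · · · · ·
    · · · · · · · · · · ·
T1:
  2·area = 16  (B↔C swapped to make it positive)
  edge (16, 4)→(10, 6): d=(-6,2) inclusive
  edge (10, 6)→(2, 6): d=(-8,0) inclusive
  edge (2, 6)→(16, 4): d=(14,-2) inclusive
    (9,1)@(19, 3): e=[0,24,-8] → ·  [on edge]
    (4,2)@(9, 5): e=[8,8,0] → #  [on edge]
    (5,2)@(11, 5): e=[4,8,4] → #
    (6,2)@(13, 5): e=[0,8,8] → #  [on edge]
    (7,2)@(15, 5): e=[-4,8,12] → ·
    (3,3)@(7, 7): e=[0,-8,24] → ·  [on edge]
    (4,3)@(9, 7): e=[-4,-8,28] → ·
    (5,3)@(11, 7): e=[-8,-8,32] → ·
    (6,3)@(13, 7): e=[-12,-8,36] → ·
    (0,4)@(1, 9): e=[0,-24,40] → ·  [on edge]
  covered (3 px):
    · · · · · · · · · · ·
    · · · · · · · · · · ·
    · · · · # # # · · · ·
    · · · · · · · · · · ·
    · · · · · · · · · · ·
    · · · · · · · · · · ·
    · · · · · · · · · · ·
    · · · · · · · · · · ·
T2:
  2·area = 46
  edge (20, 6)→(18, 12): d=(-2,6) inclusive
  edge (18, 12)→(10, 13): d=(-8,1) inclusive
  edge (10, 13)→(20, 6): d=(10,-7) inclusive
    (10,1)@(21, 3): e=[0,69,-23] → ·  [on edge]
    (9,3)@(19, 7): e=[4,39,3] → #
    (10,3)@(21, 7): e=[-8,37,17] → ·
    (8,4)@(17, 9): e=[12,25,9] → #
    (9,4)@(19, 9): e=[0,23,23] → #  [on edge]
    (10,4)@(21, 9): e=[-12,21,37] → ·
    (6,5)@(13, 11): e=[32,13,1] → #
    (7,5)@(15, 11): e=[20,11,15] → #
    (9,5)@(19, 11): e=[-4,7,43] → ·
    (6,6)@(13, 13): e=[28,-3,21] → ·
    (7,6)@(15, 13): e=[16,-5,35] → ·
    (8,6)@(17, 13): e=[4,-7,49] → ·
    (8,7)@(17, 15): e=[0,-23,69] → ·  [on edge]
  covered (6 px):
    · · · · · · · · · · ·
    · · · · · · · · · · ·
    · · · · · · · · · · ·
    · · · · · · · · · # ·
    · · · · · · · · # # ·
    · · · · · · # # # · ·
    · · · · · · · · · · ·
    · · · · · · · · · · ·
T3:
  2·area = 77
  edge (16, 2)→(3, 14): d=(-13,12) inclusive
  edge (3, 14)→(2, 9): d=(-1,-5) inclusive
  edge (2, 9)→(16, 2): d=(14,-7) inclusive
    (5,2)@(11, 5): e=[21,49,7] → #
    (6,2)@(13, 5): e=[-3,59,21] → ·
    (3,3)@(7, 7): e=[43,27,7] → #
    (4,3)@(9, 7): e=[19,37,21] → #
    (5,3)@(11, 7): e=[-5,47,35] → ·
    (1,4)@(3, 9): e=[65,5,7] → #
    (2,4)@(5, 9): e=[41,15,21] → #
    (4,4)@(9, 9): e=[-7,35,49] → ·
    (1,5)@(3, 11): e=[39,3,35] → #
    (3,5)@(7, 11): e=[-9,23,63] → ·
    (1,6)@(3, 13): e=[13,1,63] → #
    (2,6)@(5, 13): e=[-11,11,77] → ·
  covered (9 px):
    · · · · · · · · · · ·
    · · · · · · · · · · ·
    · · · · · # · · · · ·
    · · · # # · · · · · ·
    · # # # · · · · · · ·
    · # # · · · · · · · ·
    · # · · · · · · · · ·
    · · · · · · · · · · ·

Final: 46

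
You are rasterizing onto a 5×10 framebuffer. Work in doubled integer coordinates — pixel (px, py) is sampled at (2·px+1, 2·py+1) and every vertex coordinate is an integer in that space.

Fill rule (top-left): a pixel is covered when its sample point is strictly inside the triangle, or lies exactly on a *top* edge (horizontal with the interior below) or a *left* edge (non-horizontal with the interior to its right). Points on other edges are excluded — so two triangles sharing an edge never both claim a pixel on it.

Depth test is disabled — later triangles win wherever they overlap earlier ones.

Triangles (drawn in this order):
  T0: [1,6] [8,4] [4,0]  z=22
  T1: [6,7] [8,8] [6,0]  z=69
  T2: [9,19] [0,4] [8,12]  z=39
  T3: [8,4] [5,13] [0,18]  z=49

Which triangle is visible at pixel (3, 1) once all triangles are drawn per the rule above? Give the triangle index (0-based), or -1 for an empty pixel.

T0:
  2·area = 36  (B↔C swapped to make it positive)
  edge (1, 6)→(4, 0): d=(3,-6) top-left  bias=+0
  edge (4, 0)→(8, 4): d=(4,4) right/bottom  bias=-1
  edge (8, 4)→(1, 6): d=(-7,2) right/bottom  bias=-1
    (2,0)@(5, 1): e=[9,0,27] → ·  [on edge]
    (1,1)@(3, 3): e=[3,16,17] → #
    (2,1)@(5, 3): e=[15,8,13] → #
    (3,1)@(7, 3): e=[27,0,9] → ·  [on edge]
    (1,2)@(3, 5): e=[9,24,3] → #
    (2,2)@(5, 5): e=[21,16,-1] → ·
    (4,2)@(9, 5): e=[45,0,-9] → ·  [on edge]
    (1,3)@(3, 7): e=[15,32,-11] → ·
  covered (3 px):
    · · · · ·
    · # # · ·
    · # · · ·
    · · · · ·
    · · · · ·
    · · · · ·
    · · · · ·
    · · · · ·
    · · · · ·
    · · · · ·
T1:
  2·area = 14  (B↔C swapped to make it positive)
  edge (6, 7)→(6, 0): d=(0,-7) top-left  bias=+0
  edge (6, 0)→(8, 8): d=(2,8) right/bottom  bias=-1
  edge (8, 8)→(6, 7): d=(-2,-1) top-left  bias=+0
    (3,2)@(7, 5): e=[7,2,5] → #
    (4,2)@(9, 5): e=[21,-14,7] → ·
    (3,3)@(7, 7): e=[7,6,1] → #
    (4,3)@(9, 7): e=[21,-10,3] → ·
    (3,4)@(7, 9): e=[7,10,-3] → ·
  covered (2 px):
    · · · · ·
    · · · · ·
    · · · # ·
    · · · # ·
    · · · · ·
    · · · · ·
    · · · · ·
    · · · · ·
    · · · · ·
    · · · · ·
T2:
  2·area = 48
  edge (9, 19)→(0, 4): d=(-9,-15) top-left  bias=+0
  edge (0, 4)→(8, 12): d=(8,8) right/bottom  bias=-1
  edge (8, 12)→(9, 19): d=(1,7) right/bottom  bias=-1
    (0,2)@(1, 5): e=[6,0,42] → ·  [on edge]
    (3,2)@(7, 5): e=[96,-48,0] → ·  [on edge]
    (1,3)@(3, 7): e=[18,0,30] → ·  [on edge]
    (1,4)@(3, 9): e=[0,16,32] → #  [on edge]
    (2,4)@(5, 9): e=[30,0,18] → ·  [on edge]
    (1,5)@(3, 11): e=[-18,32,34] → ·
    (2,5)@(5, 11): e=[12,16,20] → #
    (3,5)@(7, 11): e=[42,0,6] → ·  [on edge]
    (2,6)@(5, 13): e=[-6,32,22] → ·
    (3,6)@(7, 13): e=[24,16,8] → #
    (4,6)@(9, 13): e=[54,0,-6] → ·  [on edge]
    (3,7)@(7, 15): e=[6,32,10] → #
    (4,9)@(9, 19): e=[0,48,0] → ·  [on edge]
  covered (4 px):
    · · · · ·
    · · · · ·
    · · · · ·
    · · · · ·
    · # · · ·
    · · # · ·
    · · · # ·
    · · · # ·
    · · · · ·
    · · · · ·
T3:
  2·area = 30
  edge (8, 4)→(5, 13): d=(-3,9) right/bottom  bias=-1
  edge (5, 13)→(0, 18): d=(-5,5) right/bottom  bias=-1
  edge (0, 18)→(8, 4): d=(8,-14) top-left  bias=+0
    (4,0)@(9, 1): e=[0,40,-10] → ·  [on edge]
    (3,3)@(7, 7): e=[0,20,10] → ·  [on edge]
    (4,4)@(9, 9): e=[-24,0,54] → ·  [on edge]
    (2,5)@(5, 11): e=[6,10,14] → #
    (3,5)@(7, 11): e=[-12,0,42] → ·  [on edge]
    (1,6)@(3, 13): e=[18,10,2] → #
    (2,6)@(5, 13): e=[0,0,30] → ·  [on edge]
    (1,7)@(3, 15): e=[12,0,18] → ·  [on edge]
    (0,8)@(1, 17): e=[24,0,6] → ·  [on edge]
    (1,9)@(3, 19): e=[0,-20,50] → ·  [on edge]
  covered (2 px):
    · · · · ·
    · · · · ·
    · · · · ·
    · · · · ·
    · · · · ·
    · · # · ·
    · # · · ·
    · · · · ·
    · · · · ·
    · · · · ·

Z-buffer (winner per pixel, '.' = empty):
  . . . . .
  . 0 0 . .
  . 0 . 1 .
  . . . 1 .
  . 2 . . .
  . . 3 . .
  . 3 . 2 .
  . . . 2 .
  . . . . .
  . . . . .

Result: -1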